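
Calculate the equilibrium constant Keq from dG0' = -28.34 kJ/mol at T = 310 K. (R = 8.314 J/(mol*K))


Keq = exp(-dG0 * 1000 / (R * T))
Keq = exp(-(-28.34) * 1000 / (8.314 * 310))
Keq = 59625.1601

59625.1601


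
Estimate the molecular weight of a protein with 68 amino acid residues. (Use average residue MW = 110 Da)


MW = n_residues * 110 Da
MW = 68 * 110
MW = 7480 Da

7480 Da


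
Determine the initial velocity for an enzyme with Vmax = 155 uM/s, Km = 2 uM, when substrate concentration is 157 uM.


v = Vmax * [S] / (Km + [S])
v = 155 * 157 / (2 + 157)
v = 153.0503 uM/s

153.0503 uM/s


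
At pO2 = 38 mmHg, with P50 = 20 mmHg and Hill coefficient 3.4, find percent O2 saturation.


Y = pO2^n / (P50^n + pO2^n)
Y = 38^3.4 / (20^3.4 + 38^3.4)
Y = 89.86%

89.86%


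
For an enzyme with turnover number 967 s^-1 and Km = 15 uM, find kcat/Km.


Catalytic efficiency = kcat / Km
= 967 / 15
= 64.4667 uM^-1*s^-1

64.4667 uM^-1*s^-1


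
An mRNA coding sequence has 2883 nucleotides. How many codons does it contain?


codons = nucleotides / 3
codons = 2883 / 3 = 961

961


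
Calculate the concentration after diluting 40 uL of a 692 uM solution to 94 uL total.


C2 = C1 * V1 / V2
C2 = 692 * 40 / 94
C2 = 294.4681 uM

294.4681 uM


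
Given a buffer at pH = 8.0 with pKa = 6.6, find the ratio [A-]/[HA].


[A-]/[HA] = 10^(pH - pKa)
= 10^(8.0 - 6.6)
= 25.1189

25.1189


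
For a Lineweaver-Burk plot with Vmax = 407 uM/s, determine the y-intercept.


y-intercept = 1/Vmax
= 1/407
= 0.0025 s/uM

0.0025 s/uM


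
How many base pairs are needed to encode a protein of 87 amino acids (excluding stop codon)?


Each amino acid = 1 codon = 3 bp
bp = 87 * 3 = 261 bp

261 bp


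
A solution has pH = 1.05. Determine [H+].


[H+] = 10^(-pH)
[H+] = 10^(-1.05)
[H+] = 0.0891 M

0.0891 M


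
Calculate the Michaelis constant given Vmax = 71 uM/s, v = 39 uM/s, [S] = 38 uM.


Km = [S] * (Vmax - v) / v
Km = 38 * (71 - 39) / 39
Km = 31.1795 uM

31.1795 uM


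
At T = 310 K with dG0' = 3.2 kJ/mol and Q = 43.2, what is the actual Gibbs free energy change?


dG = dG0' + RT * ln(Q) / 1000
dG = 3.2 + 8.314 * 310 * ln(43.2) / 1000
dG = 12.9059 kJ/mol

12.9059 kJ/mol


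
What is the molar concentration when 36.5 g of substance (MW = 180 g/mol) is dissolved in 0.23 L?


C = (mass / MW) / volume
C = (36.5 / 180) / 0.23
C = 0.8816 M

0.8816 M


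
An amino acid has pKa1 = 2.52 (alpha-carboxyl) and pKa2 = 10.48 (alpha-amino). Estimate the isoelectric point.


pI = (pKa1 + pKa2) / 2
pI = (2.52 + 10.48) / 2
pI = 6.5

6.5


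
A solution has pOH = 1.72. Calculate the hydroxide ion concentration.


[OH-] = 10^(-pOH)
[OH-] = 10^(-1.72)
[OH-] = 0.0191 M

0.0191 M


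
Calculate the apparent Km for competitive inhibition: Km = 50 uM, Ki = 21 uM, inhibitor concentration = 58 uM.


Km_app = Km * (1 + [I]/Ki)
Km_app = 50 * (1 + 58/21)
Km_app = 188.0952 uM

188.0952 uM


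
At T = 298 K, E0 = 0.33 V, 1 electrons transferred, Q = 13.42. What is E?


E = E0 - (RT/nF) * ln(Q)
E = 0.33 - (8.314 * 298 / (1 * 96485)) * ln(13.42)
E = 0.2633 V

0.2633 V


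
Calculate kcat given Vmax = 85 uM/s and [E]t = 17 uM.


kcat = Vmax / [E]t
kcat = 85 / 17
kcat = 5.0 s^-1

5.0 s^-1


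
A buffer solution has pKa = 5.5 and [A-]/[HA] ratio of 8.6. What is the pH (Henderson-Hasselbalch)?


pH = pKa + log10([A-]/[HA])
pH = 5.5 + log10(8.6)
pH = 6.4345

6.4345


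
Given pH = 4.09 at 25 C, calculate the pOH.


pOH = 14 - pH
pOH = 14 - 4.09
pOH = 9.91

9.91


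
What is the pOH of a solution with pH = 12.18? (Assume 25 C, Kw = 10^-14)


pOH = 14 - pH
pOH = 14 - 12.18
pOH = 1.82

1.82


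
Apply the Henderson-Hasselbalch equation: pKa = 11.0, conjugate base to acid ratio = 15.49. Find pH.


pH = pKa + log10([A-]/[HA])
pH = 11.0 + log10(15.49)
pH = 12.1901

12.1901


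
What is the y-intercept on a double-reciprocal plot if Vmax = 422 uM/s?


y-intercept = 1/Vmax
= 1/422
= 0.0024 s/uM

0.0024 s/uM


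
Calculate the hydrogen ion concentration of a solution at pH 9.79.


[H+] = 10^(-pH)
[H+] = 10^(-9.79)
[H+] = 1.622e-10 M

1.622e-10 M


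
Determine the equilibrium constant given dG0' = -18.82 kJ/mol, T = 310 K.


Keq = exp(-dG0 * 1000 / (R * T))
Keq = exp(-(-18.82) * 1000 / (8.314 * 310))
Keq = 1483.415

1483.415


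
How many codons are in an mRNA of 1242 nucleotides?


codons = nucleotides / 3
codons = 1242 / 3 = 414

414


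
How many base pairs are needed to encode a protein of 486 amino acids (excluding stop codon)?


Each amino acid = 1 codon = 3 bp
bp = 486 * 3 = 1458 bp

1458 bp


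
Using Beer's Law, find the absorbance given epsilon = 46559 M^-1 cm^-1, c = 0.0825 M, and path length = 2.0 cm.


A = epsilon * c * l
A = 46559 * 0.0825 * 2.0
A = 7682.235

7682.235


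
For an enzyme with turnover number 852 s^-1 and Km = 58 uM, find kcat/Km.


Catalytic efficiency = kcat / Km
= 852 / 58
= 14.6897 uM^-1*s^-1

14.6897 uM^-1*s^-1


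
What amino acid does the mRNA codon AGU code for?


Standard genetic code lookup.
Codon AGU -> Ser

Ser


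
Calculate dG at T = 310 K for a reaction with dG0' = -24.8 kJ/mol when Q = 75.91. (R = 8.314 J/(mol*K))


dG = dG0' + RT * ln(Q) / 1000
dG = -24.8 + 8.314 * 310 * ln(75.91) / 1000
dG = -13.6413 kJ/mol

-13.6413 kJ/mol


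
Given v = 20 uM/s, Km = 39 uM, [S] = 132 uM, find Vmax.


Vmax = v * (Km + [S]) / [S]
Vmax = 20 * (39 + 132) / 132
Vmax = 25.9091 uM/s

25.9091 uM/s


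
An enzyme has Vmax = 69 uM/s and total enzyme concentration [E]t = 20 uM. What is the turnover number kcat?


kcat = Vmax / [E]t
kcat = 69 / 20
kcat = 3.45 s^-1

3.45 s^-1


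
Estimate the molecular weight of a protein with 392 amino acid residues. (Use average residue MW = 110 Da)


MW = n_residues * 110 Da
MW = 392 * 110
MW = 43120 Da

43120 Da


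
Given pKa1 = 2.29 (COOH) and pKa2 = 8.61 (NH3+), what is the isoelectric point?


pI = (pKa1 + pKa2) / 2
pI = (2.29 + 8.61) / 2
pI = 5.45

5.45


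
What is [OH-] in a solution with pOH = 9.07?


[OH-] = 10^(-pOH)
[OH-] = 10^(-9.07)
[OH-] = 8.511e-10 M

8.511e-10 M


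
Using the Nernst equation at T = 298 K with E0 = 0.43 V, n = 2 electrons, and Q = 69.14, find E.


E = E0 - (RT/nF) * ln(Q)
E = 0.43 - (8.314 * 298 / (2 * 96485)) * ln(69.14)
E = 0.3756 V

0.3756 V


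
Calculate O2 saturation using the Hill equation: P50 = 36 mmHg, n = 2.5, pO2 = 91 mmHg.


Y = pO2^n / (P50^n + pO2^n)
Y = 91^2.5 / (36^2.5 + 91^2.5)
Y = 91.04%

91.04%


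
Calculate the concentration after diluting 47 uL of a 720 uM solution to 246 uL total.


C2 = C1 * V1 / V2
C2 = 720 * 47 / 246
C2 = 137.561 uM

137.561 uM


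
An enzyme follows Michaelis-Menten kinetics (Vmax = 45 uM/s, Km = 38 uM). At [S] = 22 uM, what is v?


v = Vmax * [S] / (Km + [S])
v = 45 * 22 / (38 + 22)
v = 16.5 uM/s

16.5 uM/s


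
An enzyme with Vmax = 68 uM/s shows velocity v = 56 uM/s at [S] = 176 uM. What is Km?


Km = [S] * (Vmax - v) / v
Km = 176 * (68 - 56) / 56
Km = 37.7143 uM

37.7143 uM


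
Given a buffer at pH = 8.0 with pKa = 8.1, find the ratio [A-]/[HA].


[A-]/[HA] = 10^(pH - pKa)
= 10^(8.0 - 8.1)
= 0.7943

0.7943


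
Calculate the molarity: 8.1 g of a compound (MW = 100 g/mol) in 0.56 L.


C = (mass / MW) / volume
C = (8.1 / 100) / 0.56
C = 0.1446 M

0.1446 M


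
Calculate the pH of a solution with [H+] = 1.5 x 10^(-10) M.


pH = -log10([H+])
pH = -log10(1.5 x 10^(-10))
pH = 9.8239

9.8239


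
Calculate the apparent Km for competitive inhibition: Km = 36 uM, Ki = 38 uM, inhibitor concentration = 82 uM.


Km_app = Km * (1 + [I]/Ki)
Km_app = 36 * (1 + 82/38)
Km_app = 113.6842 uM

113.6842 uM


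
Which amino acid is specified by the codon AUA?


Standard genetic code lookup.
Codon AUA -> Ile

Ile


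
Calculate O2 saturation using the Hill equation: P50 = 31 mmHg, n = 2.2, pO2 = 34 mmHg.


Y = pO2^n / (P50^n + pO2^n)
Y = 34^2.2 / (31^2.2 + 34^2.2)
Y = 55.06%

55.06%


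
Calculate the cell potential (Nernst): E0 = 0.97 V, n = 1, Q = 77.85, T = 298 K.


E = E0 - (RT/nF) * ln(Q)
E = 0.97 - (8.314 * 298 / (1 * 96485)) * ln(77.85)
E = 0.8582 V

0.8582 V


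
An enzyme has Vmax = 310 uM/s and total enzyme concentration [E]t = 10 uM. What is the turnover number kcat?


kcat = Vmax / [E]t
kcat = 310 / 10
kcat = 31.0 s^-1

31.0 s^-1


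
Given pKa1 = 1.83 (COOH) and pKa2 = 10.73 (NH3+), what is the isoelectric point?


pI = (pKa1 + pKa2) / 2
pI = (1.83 + 10.73) / 2
pI = 6.28

6.28


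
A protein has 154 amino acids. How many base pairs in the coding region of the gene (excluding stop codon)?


Each amino acid = 1 codon = 3 bp
bp = 154 * 3 = 462 bp

462 bp


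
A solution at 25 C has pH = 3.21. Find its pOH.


pOH = 14 - pH
pOH = 14 - 3.21
pOH = 10.79

10.79


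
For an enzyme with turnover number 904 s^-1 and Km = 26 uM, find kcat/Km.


Catalytic efficiency = kcat / Km
= 904 / 26
= 34.7692 uM^-1*s^-1

34.7692 uM^-1*s^-1


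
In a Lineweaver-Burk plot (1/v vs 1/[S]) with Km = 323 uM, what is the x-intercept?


x-intercept = -1/Km
= -1/323
= -0.0031 1/uM

-0.0031 1/uM


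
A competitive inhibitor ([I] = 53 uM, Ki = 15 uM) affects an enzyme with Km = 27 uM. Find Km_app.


Km_app = Km * (1 + [I]/Ki)
Km_app = 27 * (1 + 53/15)
Km_app = 122.4 uM

122.4 uM


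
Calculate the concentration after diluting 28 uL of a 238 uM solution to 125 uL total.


C2 = C1 * V1 / V2
C2 = 238 * 28 / 125
C2 = 53.312 uM

53.312 uM


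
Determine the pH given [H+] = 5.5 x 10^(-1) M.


pH = -log10([H+])
pH = -log10(5.5 x 10^(-1))
pH = 0.2596

0.2596


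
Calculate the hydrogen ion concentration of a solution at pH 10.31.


[H+] = 10^(-pH)
[H+] = 10^(-10.31)
[H+] = 4.898e-11 M

4.898e-11 M


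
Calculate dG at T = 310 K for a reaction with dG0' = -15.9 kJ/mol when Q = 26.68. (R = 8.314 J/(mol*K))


dG = dG0' + RT * ln(Q) / 1000
dG = -15.9 + 8.314 * 310 * ln(26.68) / 1000
dG = -7.4362 kJ/mol

-7.4362 kJ/mol


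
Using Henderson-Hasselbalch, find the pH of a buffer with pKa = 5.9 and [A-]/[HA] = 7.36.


pH = pKa + log10([A-]/[HA])
pH = 5.9 + log10(7.36)
pH = 6.7669

6.7669


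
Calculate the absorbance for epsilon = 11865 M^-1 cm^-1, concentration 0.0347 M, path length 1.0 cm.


A = epsilon * c * l
A = 11865 * 0.0347 * 1.0
A = 411.7155

411.7155


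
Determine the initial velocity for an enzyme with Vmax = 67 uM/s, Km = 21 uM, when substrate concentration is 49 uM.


v = Vmax * [S] / (Km + [S])
v = 67 * 49 / (21 + 49)
v = 46.9 uM/s

46.9 uM/s


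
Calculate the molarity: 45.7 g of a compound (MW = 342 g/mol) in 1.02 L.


C = (mass / MW) / volume
C = (45.7 / 342) / 1.02
C = 0.131 M

0.131 M


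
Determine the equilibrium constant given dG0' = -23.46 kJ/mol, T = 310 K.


Keq = exp(-dG0 * 1000 / (R * T))
Keq = exp(-(-23.46) * 1000 / (8.314 * 310))
Keq = 8976.8822

8976.8822


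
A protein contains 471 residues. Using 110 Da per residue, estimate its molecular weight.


MW = n_residues * 110 Da
MW = 471 * 110
MW = 51810 Da

51810 Da


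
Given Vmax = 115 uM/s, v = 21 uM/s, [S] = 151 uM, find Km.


Km = [S] * (Vmax - v) / v
Km = 151 * (115 - 21) / 21
Km = 675.9048 uM

675.9048 uM


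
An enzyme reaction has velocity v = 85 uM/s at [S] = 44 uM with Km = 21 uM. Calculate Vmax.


Vmax = v * (Km + [S]) / [S]
Vmax = 85 * (21 + 44) / 44
Vmax = 125.5682 uM/s

125.5682 uM/s


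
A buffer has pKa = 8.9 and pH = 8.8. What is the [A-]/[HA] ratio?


[A-]/[HA] = 10^(pH - pKa)
= 10^(8.8 - 8.9)
= 0.7943

0.7943


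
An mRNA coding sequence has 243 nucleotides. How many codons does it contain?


codons = nucleotides / 3
codons = 243 / 3 = 81

81


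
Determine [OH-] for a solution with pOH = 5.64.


[OH-] = 10^(-pOH)
[OH-] = 10^(-5.64)
[OH-] = 2.291e-06 M

2.291e-06 M


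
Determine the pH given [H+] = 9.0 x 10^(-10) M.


pH = -log10([H+])
pH = -log10(9.0 x 10^(-10))
pH = 9.0458

9.0458


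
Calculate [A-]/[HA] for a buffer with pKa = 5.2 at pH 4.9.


[A-]/[HA] = 10^(pH - pKa)
= 10^(4.9 - 5.2)
= 0.5012

0.5012


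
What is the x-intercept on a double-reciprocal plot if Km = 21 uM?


x-intercept = -1/Km
= -1/21
= -0.0476 1/uM

-0.0476 1/uM


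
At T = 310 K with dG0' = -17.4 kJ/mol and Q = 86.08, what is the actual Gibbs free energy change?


dG = dG0' + RT * ln(Q) / 1000
dG = -17.4 + 8.314 * 310 * ln(86.08) / 1000
dG = -5.9172 kJ/mol

-5.9172 kJ/mol


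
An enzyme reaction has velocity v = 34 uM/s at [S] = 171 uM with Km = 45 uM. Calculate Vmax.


Vmax = v * (Km + [S]) / [S]
Vmax = 34 * (45 + 171) / 171
Vmax = 42.9474 uM/s

42.9474 uM/s


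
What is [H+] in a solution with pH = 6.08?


[H+] = 10^(-pH)
[H+] = 10^(-6.08)
[H+] = 8.318e-07 M

8.318e-07 M


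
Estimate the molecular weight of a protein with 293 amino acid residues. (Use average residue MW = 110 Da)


MW = n_residues * 110 Da
MW = 293 * 110
MW = 32230 Da

32230 Da


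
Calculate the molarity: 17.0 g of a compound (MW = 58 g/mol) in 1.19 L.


C = (mass / MW) / volume
C = (17.0 / 58) / 1.19
C = 0.2463 M

0.2463 M


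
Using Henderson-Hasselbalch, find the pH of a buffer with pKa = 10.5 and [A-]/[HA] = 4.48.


pH = pKa + log10([A-]/[HA])
pH = 10.5 + log10(4.48)
pH = 11.1513

11.1513


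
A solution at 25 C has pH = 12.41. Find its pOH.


pOH = 14 - pH
pOH = 14 - 12.41
pOH = 1.59

1.59


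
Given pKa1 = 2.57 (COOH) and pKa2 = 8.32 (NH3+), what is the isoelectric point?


pI = (pKa1 + pKa2) / 2
pI = (2.57 + 8.32) / 2
pI = 5.445

5.445


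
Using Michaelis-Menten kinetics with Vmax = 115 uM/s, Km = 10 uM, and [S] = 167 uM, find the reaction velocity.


v = Vmax * [S] / (Km + [S])
v = 115 * 167 / (10 + 167)
v = 108.5028 uM/s

108.5028 uM/s


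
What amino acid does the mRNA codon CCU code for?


Standard genetic code lookup.
Codon CCU -> Pro

Pro


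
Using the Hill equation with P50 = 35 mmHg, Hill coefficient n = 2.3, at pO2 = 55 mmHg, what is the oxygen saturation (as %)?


Y = pO2^n / (P50^n + pO2^n)
Y = 55^2.3 / (35^2.3 + 55^2.3)
Y = 73.88%

73.88%


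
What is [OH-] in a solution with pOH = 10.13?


[OH-] = 10^(-pOH)
[OH-] = 10^(-10.13)
[OH-] = 7.413e-11 M

7.413e-11 M


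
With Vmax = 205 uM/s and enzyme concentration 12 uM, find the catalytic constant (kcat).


kcat = Vmax / [E]t
kcat = 205 / 12
kcat = 17.0833 s^-1

17.0833 s^-1


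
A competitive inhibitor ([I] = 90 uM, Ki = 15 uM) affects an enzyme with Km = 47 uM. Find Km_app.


Km_app = Km * (1 + [I]/Ki)
Km_app = 47 * (1 + 90/15)
Km_app = 329.0 uM

329.0 uM


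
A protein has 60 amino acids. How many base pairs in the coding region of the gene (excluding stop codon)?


Each amino acid = 1 codon = 3 bp
bp = 60 * 3 = 180 bp

180 bp


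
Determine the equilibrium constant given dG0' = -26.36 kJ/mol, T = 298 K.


Keq = exp(-dG0 * 1000 / (R * T))
Keq = exp(-(-26.36) * 1000 / (8.314 * 298))
Keq = 41749.745

41749.745


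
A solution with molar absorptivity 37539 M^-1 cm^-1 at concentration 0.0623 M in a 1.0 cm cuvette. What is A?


A = epsilon * c * l
A = 37539 * 0.0623 * 1.0
A = 2338.6797

2338.6797


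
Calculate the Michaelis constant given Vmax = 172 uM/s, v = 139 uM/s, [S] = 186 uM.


Km = [S] * (Vmax - v) / v
Km = 186 * (172 - 139) / 139
Km = 44.1583 uM

44.1583 uM


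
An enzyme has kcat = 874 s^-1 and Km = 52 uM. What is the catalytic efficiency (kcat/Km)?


Catalytic efficiency = kcat / Km
= 874 / 52
= 16.8077 uM^-1*s^-1

16.8077 uM^-1*s^-1


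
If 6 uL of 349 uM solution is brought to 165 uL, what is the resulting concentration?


C2 = C1 * V1 / V2
C2 = 349 * 6 / 165
C2 = 12.6909 uM

12.6909 uM


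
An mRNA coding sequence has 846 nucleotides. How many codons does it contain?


codons = nucleotides / 3
codons = 846 / 3 = 282

282


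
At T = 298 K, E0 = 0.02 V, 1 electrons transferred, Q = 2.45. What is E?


E = E0 - (RT/nF) * ln(Q)
E = 0.02 - (8.314 * 298 / (1 * 96485)) * ln(2.45)
E = -0.003 V

-0.003 V


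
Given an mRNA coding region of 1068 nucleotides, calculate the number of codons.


codons = nucleotides / 3
codons = 1068 / 3 = 356

356


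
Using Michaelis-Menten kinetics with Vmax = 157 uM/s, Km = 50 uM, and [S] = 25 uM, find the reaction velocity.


v = Vmax * [S] / (Km + [S])
v = 157 * 25 / (50 + 25)
v = 52.3333 uM/s

52.3333 uM/s


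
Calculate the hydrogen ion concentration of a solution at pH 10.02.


[H+] = 10^(-pH)
[H+] = 10^(-10.02)
[H+] = 9.550e-11 M

9.550e-11 M


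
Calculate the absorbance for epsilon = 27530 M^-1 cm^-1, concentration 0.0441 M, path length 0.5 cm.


A = epsilon * c * l
A = 27530 * 0.0441 * 0.5
A = 607.0365

607.0365


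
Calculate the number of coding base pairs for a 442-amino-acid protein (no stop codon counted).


Each amino acid = 1 codon = 3 bp
bp = 442 * 3 = 1326 bp

1326 bp


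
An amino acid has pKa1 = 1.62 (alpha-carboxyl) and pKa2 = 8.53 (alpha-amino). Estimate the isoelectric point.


pI = (pKa1 + pKa2) / 2
pI = (1.62 + 8.53) / 2
pI = 5.075

5.075


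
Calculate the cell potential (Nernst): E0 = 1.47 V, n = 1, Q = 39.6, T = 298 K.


E = E0 - (RT/nF) * ln(Q)
E = 1.47 - (8.314 * 298 / (1 * 96485)) * ln(39.6)
E = 1.3755 V

1.3755 V


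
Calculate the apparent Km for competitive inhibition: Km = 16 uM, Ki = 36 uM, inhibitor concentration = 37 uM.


Km_app = Km * (1 + [I]/Ki)
Km_app = 16 * (1 + 37/36)
Km_app = 32.4444 uM

32.4444 uM


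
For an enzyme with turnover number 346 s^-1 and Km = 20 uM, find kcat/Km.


Catalytic efficiency = kcat / Km
= 346 / 20
= 17.3 uM^-1*s^-1

17.3 uM^-1*s^-1


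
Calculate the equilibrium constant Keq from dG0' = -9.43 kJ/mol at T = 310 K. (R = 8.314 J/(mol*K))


Keq = exp(-dG0 * 1000 / (R * T))
Keq = exp(-(-9.43) * 1000 / (8.314 * 310))
Keq = 38.8152

38.8152


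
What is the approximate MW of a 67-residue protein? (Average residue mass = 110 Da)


MW = n_residues * 110 Da
MW = 67 * 110
MW = 7370 Da

7370 Da


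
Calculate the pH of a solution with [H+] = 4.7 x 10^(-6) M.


pH = -log10([H+])
pH = -log10(4.7 x 10^(-6))
pH = 5.3279

5.3279


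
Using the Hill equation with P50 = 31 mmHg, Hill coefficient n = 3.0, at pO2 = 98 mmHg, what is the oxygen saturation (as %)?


Y = pO2^n / (P50^n + pO2^n)
Y = 98^3.0 / (31^3.0 + 98^3.0)
Y = 96.93%

96.93%


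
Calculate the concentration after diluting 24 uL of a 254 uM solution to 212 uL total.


C2 = C1 * V1 / V2
C2 = 254 * 24 / 212
C2 = 28.7547 uM

28.7547 uM


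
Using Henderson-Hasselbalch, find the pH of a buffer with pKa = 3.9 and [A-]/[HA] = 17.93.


pH = pKa + log10([A-]/[HA])
pH = 3.9 + log10(17.93)
pH = 5.1536

5.1536


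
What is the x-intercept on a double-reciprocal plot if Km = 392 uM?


x-intercept = -1/Km
= -1/392
= -0.0026 1/uM

-0.0026 1/uM


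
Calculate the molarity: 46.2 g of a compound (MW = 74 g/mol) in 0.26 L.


C = (mass / MW) / volume
C = (46.2 / 74) / 0.26
C = 2.4012 M

2.4012 M


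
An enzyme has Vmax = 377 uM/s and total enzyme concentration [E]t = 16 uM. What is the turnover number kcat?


kcat = Vmax / [E]t
kcat = 377 / 16
kcat = 23.5625 s^-1

23.5625 s^-1


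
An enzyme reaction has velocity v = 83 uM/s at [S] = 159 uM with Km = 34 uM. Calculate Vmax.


Vmax = v * (Km + [S]) / [S]
Vmax = 83 * (34 + 159) / 159
Vmax = 100.7484 uM/s

100.7484 uM/s


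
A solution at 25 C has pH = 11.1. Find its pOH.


pOH = 14 - pH
pOH = 14 - 11.1
pOH = 2.9

2.9


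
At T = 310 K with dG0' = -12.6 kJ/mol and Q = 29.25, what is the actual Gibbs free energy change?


dG = dG0' + RT * ln(Q) / 1000
dG = -12.6 + 8.314 * 310 * ln(29.25) / 1000
dG = -3.8992 kJ/mol

-3.8992 kJ/mol


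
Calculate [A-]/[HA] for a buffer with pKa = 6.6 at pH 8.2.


[A-]/[HA] = 10^(pH - pKa)
= 10^(8.2 - 6.6)
= 39.8107

39.8107


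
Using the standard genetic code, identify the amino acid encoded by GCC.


Standard genetic code lookup.
Codon GCC -> Ala

Ala


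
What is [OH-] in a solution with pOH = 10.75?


[OH-] = 10^(-pOH)
[OH-] = 10^(-10.75)
[OH-] = 1.778e-11 M

1.778e-11 M


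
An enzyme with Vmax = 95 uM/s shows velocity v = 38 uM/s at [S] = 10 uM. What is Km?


Km = [S] * (Vmax - v) / v
Km = 10 * (95 - 38) / 38
Km = 15.0 uM

15.0 uM


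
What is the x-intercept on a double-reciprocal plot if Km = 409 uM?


x-intercept = -1/Km
= -1/409
= -0.0024 1/uM

-0.0024 1/uM


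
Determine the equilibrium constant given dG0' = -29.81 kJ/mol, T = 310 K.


Keq = exp(-dG0 * 1000 / (R * T))
Keq = exp(-(-29.81) * 1000 / (8.314 * 310))
Keq = 105470.6924

105470.6924


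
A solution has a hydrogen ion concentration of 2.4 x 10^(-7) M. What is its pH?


pH = -log10([H+])
pH = -log10(2.4 x 10^(-7))
pH = 6.6198

6.6198


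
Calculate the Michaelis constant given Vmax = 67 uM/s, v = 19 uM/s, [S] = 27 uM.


Km = [S] * (Vmax - v) / v
Km = 27 * (67 - 19) / 19
Km = 68.2105 uM

68.2105 uM


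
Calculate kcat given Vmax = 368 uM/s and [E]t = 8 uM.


kcat = Vmax / [E]t
kcat = 368 / 8
kcat = 46.0 s^-1

46.0 s^-1


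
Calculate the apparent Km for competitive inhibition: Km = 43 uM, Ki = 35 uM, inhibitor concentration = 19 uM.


Km_app = Km * (1 + [I]/Ki)
Km_app = 43 * (1 + 19/35)
Km_app = 66.3429 uM

66.3429 uM


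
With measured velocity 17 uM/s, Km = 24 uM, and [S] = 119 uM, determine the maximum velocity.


Vmax = v * (Km + [S]) / [S]
Vmax = 17 * (24 + 119) / 119
Vmax = 20.4286 uM/s

20.4286 uM/s


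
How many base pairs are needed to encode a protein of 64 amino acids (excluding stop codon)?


Each amino acid = 1 codon = 3 bp
bp = 64 * 3 = 192 bp

192 bp


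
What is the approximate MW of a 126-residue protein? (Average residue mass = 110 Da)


MW = n_residues * 110 Da
MW = 126 * 110
MW = 13860 Da

13860 Da


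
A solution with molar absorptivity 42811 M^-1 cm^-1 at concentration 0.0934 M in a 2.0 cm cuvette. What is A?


A = epsilon * c * l
A = 42811 * 0.0934 * 2.0
A = 7997.0948

7997.0948


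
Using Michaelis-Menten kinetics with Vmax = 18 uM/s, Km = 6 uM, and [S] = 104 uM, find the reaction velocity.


v = Vmax * [S] / (Km + [S])
v = 18 * 104 / (6 + 104)
v = 17.0182 uM/s

17.0182 uM/s


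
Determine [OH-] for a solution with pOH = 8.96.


[OH-] = 10^(-pOH)
[OH-] = 10^(-8.96)
[OH-] = 1.096e-09 M

1.096e-09 M


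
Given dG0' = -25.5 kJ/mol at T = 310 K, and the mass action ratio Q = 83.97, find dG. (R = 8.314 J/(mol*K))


dG = dG0' + RT * ln(Q) / 1000
dG = -25.5 + 8.314 * 310 * ln(83.97) / 1000
dG = -14.0812 kJ/mol

-14.0812 kJ/mol


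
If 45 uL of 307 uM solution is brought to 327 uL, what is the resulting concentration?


C2 = C1 * V1 / V2
C2 = 307 * 45 / 327
C2 = 42.2477 uM

42.2477 uM


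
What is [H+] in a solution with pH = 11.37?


[H+] = 10^(-pH)
[H+] = 10^(-11.37)
[H+] = 4.266e-12 M

4.266e-12 M


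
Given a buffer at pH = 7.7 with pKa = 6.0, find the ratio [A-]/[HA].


[A-]/[HA] = 10^(pH - pKa)
= 10^(7.7 - 6.0)
= 50.1187

50.1187


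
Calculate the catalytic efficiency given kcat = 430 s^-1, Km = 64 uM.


Catalytic efficiency = kcat / Km
= 430 / 64
= 6.7188 uM^-1*s^-1

6.7188 uM^-1*s^-1


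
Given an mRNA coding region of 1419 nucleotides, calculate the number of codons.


codons = nucleotides / 3
codons = 1419 / 3 = 473

473


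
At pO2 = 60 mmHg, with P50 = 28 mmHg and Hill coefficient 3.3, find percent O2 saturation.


Y = pO2^n / (P50^n + pO2^n)
Y = 60^3.3 / (28^3.3 + 60^3.3)
Y = 92.52%

92.52%


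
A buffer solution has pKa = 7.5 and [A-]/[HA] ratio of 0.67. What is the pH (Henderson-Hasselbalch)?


pH = pKa + log10([A-]/[HA])
pH = 7.5 + log10(0.67)
pH = 7.3261

7.3261


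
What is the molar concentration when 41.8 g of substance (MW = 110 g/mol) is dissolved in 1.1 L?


C = (mass / MW) / volume
C = (41.8 / 110) / 1.1
C = 0.3455 M

0.3455 M


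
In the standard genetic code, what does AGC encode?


Standard genetic code lookup.
Codon AGC -> Ser

Ser


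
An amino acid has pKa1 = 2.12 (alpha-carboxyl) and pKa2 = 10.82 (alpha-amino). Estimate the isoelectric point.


pI = (pKa1 + pKa2) / 2
pI = (2.12 + 10.82) / 2
pI = 6.47

6.47


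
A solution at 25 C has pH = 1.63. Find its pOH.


pOH = 14 - pH
pOH = 14 - 1.63
pOH = 12.37

12.37


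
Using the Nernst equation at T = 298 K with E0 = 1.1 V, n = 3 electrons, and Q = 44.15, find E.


E = E0 - (RT/nF) * ln(Q)
E = 1.1 - (8.314 * 298 / (3 * 96485)) * ln(44.15)
E = 1.0676 V

1.0676 V


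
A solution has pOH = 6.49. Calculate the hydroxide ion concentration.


[OH-] = 10^(-pOH)
[OH-] = 10^(-6.49)
[OH-] = 3.236e-07 M

3.236e-07 M


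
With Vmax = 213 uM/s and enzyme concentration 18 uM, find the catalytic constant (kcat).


kcat = Vmax / [E]t
kcat = 213 / 18
kcat = 11.8333 s^-1

11.8333 s^-1


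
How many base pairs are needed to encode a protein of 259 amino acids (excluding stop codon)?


Each amino acid = 1 codon = 3 bp
bp = 259 * 3 = 777 bp

777 bp


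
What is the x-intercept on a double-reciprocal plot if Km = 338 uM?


x-intercept = -1/Km
= -1/338
= -0.003 1/uM

-0.003 1/uM


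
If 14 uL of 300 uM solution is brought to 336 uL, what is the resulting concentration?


C2 = C1 * V1 / V2
C2 = 300 * 14 / 336
C2 = 12.5 uM

12.5 uM


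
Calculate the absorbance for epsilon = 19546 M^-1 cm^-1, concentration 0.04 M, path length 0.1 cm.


A = epsilon * c * l
A = 19546 * 0.04 * 0.1
A = 78.184

78.184


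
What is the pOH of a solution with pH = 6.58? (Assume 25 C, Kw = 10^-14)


pOH = 14 - pH
pOH = 14 - 6.58
pOH = 7.42

7.42


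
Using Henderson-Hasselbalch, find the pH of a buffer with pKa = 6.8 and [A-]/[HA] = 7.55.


pH = pKa + log10([A-]/[HA])
pH = 6.8 + log10(7.55)
pH = 7.6779

7.6779


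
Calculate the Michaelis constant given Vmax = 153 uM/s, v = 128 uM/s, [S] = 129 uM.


Km = [S] * (Vmax - v) / v
Km = 129 * (153 - 128) / 128
Km = 25.1953 uM

25.1953 uM


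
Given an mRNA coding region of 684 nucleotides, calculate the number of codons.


codons = nucleotides / 3
codons = 684 / 3 = 228

228


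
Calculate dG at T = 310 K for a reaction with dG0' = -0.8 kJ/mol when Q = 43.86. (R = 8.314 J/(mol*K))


dG = dG0' + RT * ln(Q) / 1000
dG = -0.8 + 8.314 * 310 * ln(43.86) / 1000
dG = 8.9449 kJ/mol

8.9449 kJ/mol


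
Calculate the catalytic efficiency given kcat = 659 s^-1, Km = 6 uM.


Catalytic efficiency = kcat / Km
= 659 / 6
= 109.8333 uM^-1*s^-1

109.8333 uM^-1*s^-1


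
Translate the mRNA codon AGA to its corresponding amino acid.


Standard genetic code lookup.
Codon AGA -> Arg

Arg


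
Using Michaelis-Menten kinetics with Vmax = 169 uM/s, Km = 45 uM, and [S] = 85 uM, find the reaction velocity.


v = Vmax * [S] / (Km + [S])
v = 169 * 85 / (45 + 85)
v = 110.5 uM/s

110.5 uM/s


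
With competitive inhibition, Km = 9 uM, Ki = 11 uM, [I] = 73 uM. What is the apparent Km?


Km_app = Km * (1 + [I]/Ki)
Km_app = 9 * (1 + 73/11)
Km_app = 68.7273 uM

68.7273 uM


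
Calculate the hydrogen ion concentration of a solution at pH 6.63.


[H+] = 10^(-pH)
[H+] = 10^(-6.63)
[H+] = 2.344e-07 M

2.344e-07 M


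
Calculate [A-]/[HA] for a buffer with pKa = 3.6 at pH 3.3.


[A-]/[HA] = 10^(pH - pKa)
= 10^(3.3 - 3.6)
= 0.5012

0.5012


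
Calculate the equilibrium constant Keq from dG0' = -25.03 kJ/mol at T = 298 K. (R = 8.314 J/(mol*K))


Keq = exp(-dG0 * 1000 / (R * T))
Keq = exp(-(-25.03) * 1000 / (8.314 * 298))
Keq = 24407.1826

24407.1826


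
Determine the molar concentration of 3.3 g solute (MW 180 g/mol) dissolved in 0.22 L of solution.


C = (mass / MW) / volume
C = (3.3 / 180) / 0.22
C = 0.0833 M

0.0833 M


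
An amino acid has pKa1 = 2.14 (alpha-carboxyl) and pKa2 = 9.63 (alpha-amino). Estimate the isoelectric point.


pI = (pKa1 + pKa2) / 2
pI = (2.14 + 9.63) / 2
pI = 5.885

5.885


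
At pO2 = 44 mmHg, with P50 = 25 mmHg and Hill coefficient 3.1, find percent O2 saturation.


Y = pO2^n / (P50^n + pO2^n)
Y = 44^3.1 / (25^3.1 + 44^3.1)
Y = 85.23%

85.23%


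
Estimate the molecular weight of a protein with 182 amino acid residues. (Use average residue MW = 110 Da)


MW = n_residues * 110 Da
MW = 182 * 110
MW = 20020 Da

20020 Da


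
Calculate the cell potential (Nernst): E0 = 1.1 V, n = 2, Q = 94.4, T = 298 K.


E = E0 - (RT/nF) * ln(Q)
E = 1.1 - (8.314 * 298 / (2 * 96485)) * ln(94.4)
E = 1.0416 V

1.0416 V


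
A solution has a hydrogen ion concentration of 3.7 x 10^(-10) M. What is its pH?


pH = -log10([H+])
pH = -log10(3.7 x 10^(-10))
pH = 9.4318

9.4318


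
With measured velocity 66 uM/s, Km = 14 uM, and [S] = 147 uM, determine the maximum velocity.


Vmax = v * (Km + [S]) / [S]
Vmax = 66 * (14 + 147) / 147
Vmax = 72.2857 uM/s

72.2857 uM/s


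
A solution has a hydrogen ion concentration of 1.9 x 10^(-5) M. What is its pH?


pH = -log10([H+])
pH = -log10(1.9 x 10^(-5))
pH = 4.7212

4.7212


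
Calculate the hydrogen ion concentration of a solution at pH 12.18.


[H+] = 10^(-pH)
[H+] = 10^(-12.18)
[H+] = 6.607e-13 M

6.607e-13 M


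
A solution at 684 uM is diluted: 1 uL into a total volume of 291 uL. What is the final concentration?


C2 = C1 * V1 / V2
C2 = 684 * 1 / 291
C2 = 2.3505 uM

2.3505 uM


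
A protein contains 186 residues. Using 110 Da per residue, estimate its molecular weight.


MW = n_residues * 110 Da
MW = 186 * 110
MW = 20460 Da

20460 Da


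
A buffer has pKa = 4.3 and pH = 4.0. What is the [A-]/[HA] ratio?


[A-]/[HA] = 10^(pH - pKa)
= 10^(4.0 - 4.3)
= 0.5012

0.5012


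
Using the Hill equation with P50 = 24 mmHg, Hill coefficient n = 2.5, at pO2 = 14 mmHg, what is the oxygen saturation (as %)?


Y = pO2^n / (P50^n + pO2^n)
Y = 14^2.5 / (24^2.5 + 14^2.5)
Y = 20.63%

20.63%


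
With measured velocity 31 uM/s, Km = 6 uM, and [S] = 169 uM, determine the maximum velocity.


Vmax = v * (Km + [S]) / [S]
Vmax = 31 * (6 + 169) / 169
Vmax = 32.1006 uM/s

32.1006 uM/s


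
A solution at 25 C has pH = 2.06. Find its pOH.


pOH = 14 - pH
pOH = 14 - 2.06
pOH = 11.94

11.94


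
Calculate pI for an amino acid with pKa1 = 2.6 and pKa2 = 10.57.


pI = (pKa1 + pKa2) / 2
pI = (2.6 + 10.57) / 2
pI = 6.585

6.585


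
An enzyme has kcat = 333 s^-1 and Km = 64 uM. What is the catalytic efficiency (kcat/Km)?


Catalytic efficiency = kcat / Km
= 333 / 64
= 5.2031 uM^-1*s^-1

5.2031 uM^-1*s^-1


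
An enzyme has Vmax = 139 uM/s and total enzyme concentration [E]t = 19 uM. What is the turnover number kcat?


kcat = Vmax / [E]t
kcat = 139 / 19
kcat = 7.3158 s^-1

7.3158 s^-1


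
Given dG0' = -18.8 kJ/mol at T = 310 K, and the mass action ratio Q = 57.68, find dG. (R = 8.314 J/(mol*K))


dG = dG0' + RT * ln(Q) / 1000
dG = -18.8 + 8.314 * 310 * ln(57.68) / 1000
dG = -8.3491 kJ/mol

-8.3491 kJ/mol


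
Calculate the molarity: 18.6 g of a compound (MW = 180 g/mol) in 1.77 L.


C = (mass / MW) / volume
C = (18.6 / 180) / 1.77
C = 0.0584 M

0.0584 M


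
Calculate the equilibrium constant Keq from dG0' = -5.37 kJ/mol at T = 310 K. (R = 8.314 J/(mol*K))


Keq = exp(-dG0 * 1000 / (R * T))
Keq = exp(-(-5.37) * 1000 / (8.314 * 310))
Keq = 8.0329

8.0329


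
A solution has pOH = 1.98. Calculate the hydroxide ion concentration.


[OH-] = 10^(-pOH)
[OH-] = 10^(-1.98)
[OH-] = 0.0105 M

0.0105 M


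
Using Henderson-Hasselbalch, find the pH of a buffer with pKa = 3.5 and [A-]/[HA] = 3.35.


pH = pKa + log10([A-]/[HA])
pH = 3.5 + log10(3.35)
pH = 4.025

4.025


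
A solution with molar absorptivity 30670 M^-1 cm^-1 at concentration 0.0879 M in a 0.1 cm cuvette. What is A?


A = epsilon * c * l
A = 30670 * 0.0879 * 0.1
A = 269.5893

269.5893


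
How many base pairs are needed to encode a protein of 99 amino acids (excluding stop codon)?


Each amino acid = 1 codon = 3 bp
bp = 99 * 3 = 297 bp

297 bp


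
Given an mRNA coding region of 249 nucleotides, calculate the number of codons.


codons = nucleotides / 3
codons = 249 / 3 = 83

83


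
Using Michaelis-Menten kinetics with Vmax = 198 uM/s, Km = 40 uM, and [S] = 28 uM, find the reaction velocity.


v = Vmax * [S] / (Km + [S])
v = 198 * 28 / (40 + 28)
v = 81.5294 uM/s

81.5294 uM/s


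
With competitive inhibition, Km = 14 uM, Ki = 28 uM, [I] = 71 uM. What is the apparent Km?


Km_app = Km * (1 + [I]/Ki)
Km_app = 14 * (1 + 71/28)
Km_app = 49.5 uM

49.5 uM


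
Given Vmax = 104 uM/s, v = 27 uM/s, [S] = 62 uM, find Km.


Km = [S] * (Vmax - v) / v
Km = 62 * (104 - 27) / 27
Km = 176.8148 uM

176.8148 uM


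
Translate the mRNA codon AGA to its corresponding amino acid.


Standard genetic code lookup.
Codon AGA -> Arg

Arg


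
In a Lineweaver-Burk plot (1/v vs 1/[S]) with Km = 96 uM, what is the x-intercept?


x-intercept = -1/Km
= -1/96
= -0.0104 1/uM

-0.0104 1/uM


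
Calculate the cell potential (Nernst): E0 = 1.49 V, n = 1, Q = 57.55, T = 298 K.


E = E0 - (RT/nF) * ln(Q)
E = 1.49 - (8.314 * 298 / (1 * 96485)) * ln(57.55)
E = 1.3859 V

1.3859 V


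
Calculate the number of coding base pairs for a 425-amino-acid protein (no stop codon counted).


Each amino acid = 1 codon = 3 bp
bp = 425 * 3 = 1275 bp

1275 bp


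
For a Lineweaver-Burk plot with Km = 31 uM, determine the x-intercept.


x-intercept = -1/Km
= -1/31
= -0.0323 1/uM

-0.0323 1/uM


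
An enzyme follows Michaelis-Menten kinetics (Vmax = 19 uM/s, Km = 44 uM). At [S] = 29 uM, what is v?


v = Vmax * [S] / (Km + [S])
v = 19 * 29 / (44 + 29)
v = 7.5479 uM/s

7.5479 uM/s


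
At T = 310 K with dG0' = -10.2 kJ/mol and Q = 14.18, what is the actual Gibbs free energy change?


dG = dG0' + RT * ln(Q) / 1000
dG = -10.2 + 8.314 * 310 * ln(14.18) / 1000
dG = -3.3653 kJ/mol

-3.3653 kJ/mol


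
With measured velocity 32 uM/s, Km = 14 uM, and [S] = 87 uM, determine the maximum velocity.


Vmax = v * (Km + [S]) / [S]
Vmax = 32 * (14 + 87) / 87
Vmax = 37.1494 uM/s

37.1494 uM/s


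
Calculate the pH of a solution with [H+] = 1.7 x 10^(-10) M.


pH = -log10([H+])
pH = -log10(1.7 x 10^(-10))
pH = 9.7696

9.7696


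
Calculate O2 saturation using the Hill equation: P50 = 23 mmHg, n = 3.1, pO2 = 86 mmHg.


Y = pO2^n / (P50^n + pO2^n)
Y = 86^3.1 / (23^3.1 + 86^3.1)
Y = 98.35%

98.35%


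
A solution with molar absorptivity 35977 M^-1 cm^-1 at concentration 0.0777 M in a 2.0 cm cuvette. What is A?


A = epsilon * c * l
A = 35977 * 0.0777 * 2.0
A = 5590.8258

5590.8258


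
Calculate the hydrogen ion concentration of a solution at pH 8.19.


[H+] = 10^(-pH)
[H+] = 10^(-8.19)
[H+] = 6.457e-09 M

6.457e-09 M


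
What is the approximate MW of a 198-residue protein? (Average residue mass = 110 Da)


MW = n_residues * 110 Da
MW = 198 * 110
MW = 21780 Da

21780 Da


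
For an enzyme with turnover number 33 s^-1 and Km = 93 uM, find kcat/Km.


Catalytic efficiency = kcat / Km
= 33 / 93
= 0.3548 uM^-1*s^-1

0.3548 uM^-1*s^-1


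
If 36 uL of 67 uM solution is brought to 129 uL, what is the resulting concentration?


C2 = C1 * V1 / V2
C2 = 67 * 36 / 129
C2 = 18.6977 uM

18.6977 uM


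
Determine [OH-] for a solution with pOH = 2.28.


[OH-] = 10^(-pOH)
[OH-] = 10^(-2.28)
[OH-] = 0.0052 M

0.0052 M


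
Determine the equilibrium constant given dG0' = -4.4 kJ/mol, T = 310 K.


Keq = exp(-dG0 * 1000 / (R * T))
Keq = exp(-(-4.4) * 1000 / (8.314 * 310))
Keq = 5.5134

5.5134


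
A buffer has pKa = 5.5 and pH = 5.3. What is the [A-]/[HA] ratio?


[A-]/[HA] = 10^(pH - pKa)
= 10^(5.3 - 5.5)
= 0.631

0.631


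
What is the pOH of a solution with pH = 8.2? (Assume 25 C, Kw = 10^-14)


pOH = 14 - pH
pOH = 14 - 8.2
pOH = 5.8

5.8


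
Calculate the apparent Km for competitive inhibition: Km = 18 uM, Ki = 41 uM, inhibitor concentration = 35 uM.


Km_app = Km * (1 + [I]/Ki)
Km_app = 18 * (1 + 35/41)
Km_app = 33.3659 uM

33.3659 uM


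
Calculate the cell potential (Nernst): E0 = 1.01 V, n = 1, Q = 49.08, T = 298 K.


E = E0 - (RT/nF) * ln(Q)
E = 1.01 - (8.314 * 298 / (1 * 96485)) * ln(49.08)
E = 0.91 V

0.91 V


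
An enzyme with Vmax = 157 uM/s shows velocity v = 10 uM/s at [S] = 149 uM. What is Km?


Km = [S] * (Vmax - v) / v
Km = 149 * (157 - 10) / 10
Km = 2190.3 uM

2190.3 uM


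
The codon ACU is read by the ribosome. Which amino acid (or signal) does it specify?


Standard genetic code lookup.
Codon ACU -> Thr

Thr


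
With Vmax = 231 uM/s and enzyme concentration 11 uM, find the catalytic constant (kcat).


kcat = Vmax / [E]t
kcat = 231 / 11
kcat = 21.0 s^-1

21.0 s^-1


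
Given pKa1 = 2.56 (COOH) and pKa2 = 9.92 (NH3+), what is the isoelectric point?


pI = (pKa1 + pKa2) / 2
pI = (2.56 + 9.92) / 2
pI = 6.24

6.24


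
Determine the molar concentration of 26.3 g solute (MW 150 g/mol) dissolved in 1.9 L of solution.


C = (mass / MW) / volume
C = (26.3 / 150) / 1.9
C = 0.0923 M

0.0923 M


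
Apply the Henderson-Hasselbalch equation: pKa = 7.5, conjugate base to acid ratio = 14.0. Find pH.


pH = pKa + log10([A-]/[HA])
pH = 7.5 + log10(14.0)
pH = 8.6461

8.6461


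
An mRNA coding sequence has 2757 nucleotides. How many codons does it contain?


codons = nucleotides / 3
codons = 2757 / 3 = 919

919


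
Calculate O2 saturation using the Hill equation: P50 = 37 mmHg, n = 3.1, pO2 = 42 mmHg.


Y = pO2^n / (P50^n + pO2^n)
Y = 42^3.1 / (37^3.1 + 42^3.1)
Y = 59.7%

59.7%


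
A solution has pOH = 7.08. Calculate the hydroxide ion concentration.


[OH-] = 10^(-pOH)
[OH-] = 10^(-7.08)
[OH-] = 8.318e-08 M

8.318e-08 M


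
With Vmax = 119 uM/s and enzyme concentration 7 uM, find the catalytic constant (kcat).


kcat = Vmax / [E]t
kcat = 119 / 7
kcat = 17.0 s^-1

17.0 s^-1


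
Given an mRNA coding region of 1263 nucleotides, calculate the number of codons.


codons = nucleotides / 3
codons = 1263 / 3 = 421

421


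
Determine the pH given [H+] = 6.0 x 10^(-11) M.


pH = -log10([H+])
pH = -log10(6.0 x 10^(-11))
pH = 10.2218

10.2218


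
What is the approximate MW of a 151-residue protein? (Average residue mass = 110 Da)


MW = n_residues * 110 Da
MW = 151 * 110
MW = 16610 Da

16610 Da


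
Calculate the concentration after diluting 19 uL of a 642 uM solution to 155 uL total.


C2 = C1 * V1 / V2
C2 = 642 * 19 / 155
C2 = 78.6968 uM

78.6968 uM


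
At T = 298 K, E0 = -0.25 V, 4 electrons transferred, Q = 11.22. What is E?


E = E0 - (RT/nF) * ln(Q)
E = -0.25 - (8.314 * 298 / (4 * 96485)) * ln(11.22)
E = -0.2655 V

-0.2655 V


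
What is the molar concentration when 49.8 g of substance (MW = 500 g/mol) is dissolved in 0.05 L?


C = (mass / MW) / volume
C = (49.8 / 500) / 0.05
C = 1.992 M

1.992 M


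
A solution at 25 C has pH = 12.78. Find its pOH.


pOH = 14 - pH
pOH = 14 - 12.78
pOH = 1.22

1.22


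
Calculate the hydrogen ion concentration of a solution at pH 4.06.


[H+] = 10^(-pH)
[H+] = 10^(-4.06)
[H+] = 8.710e-05 M

8.710e-05 M


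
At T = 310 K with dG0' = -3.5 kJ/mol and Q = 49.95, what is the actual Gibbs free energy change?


dG = dG0' + RT * ln(Q) / 1000
dG = -3.5 + 8.314 * 310 * ln(49.95) / 1000
dG = 6.58 kJ/mol

6.58 kJ/mol


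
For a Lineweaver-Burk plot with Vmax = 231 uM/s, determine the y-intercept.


y-intercept = 1/Vmax
= 1/231
= 0.0043 s/uM

0.0043 s/uM
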